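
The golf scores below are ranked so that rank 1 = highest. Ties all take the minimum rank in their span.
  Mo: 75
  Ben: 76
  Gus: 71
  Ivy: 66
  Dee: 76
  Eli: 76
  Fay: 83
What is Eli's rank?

Sorted (descending): 83, 76, 76, 76, 75, 71, 66
The 3 values of 76 occupy positions 2–4 → each gets rank 2.
Eli has value 76 → rank 2.

2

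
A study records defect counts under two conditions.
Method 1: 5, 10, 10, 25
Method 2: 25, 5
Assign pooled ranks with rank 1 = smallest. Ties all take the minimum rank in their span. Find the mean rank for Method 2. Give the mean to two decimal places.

3.00

Sorted (ascending): 5, 5, 10, 10, 25, 25
The 2 values of 5 occupy positions 1–2 → each gets rank 1.
The 2 values of 10 occupy positions 3–4 → each gets rank 3.
The 2 values of 25 occupy positions 5–6 → each gets rank 5.
Method 2 values → pooled ranks: 25→5, 5→1
Mean rank = (5 + 1) / 2 = 3.00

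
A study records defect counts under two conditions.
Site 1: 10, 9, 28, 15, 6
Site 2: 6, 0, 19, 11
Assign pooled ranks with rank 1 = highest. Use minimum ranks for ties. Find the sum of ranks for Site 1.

Sorted (descending): 28, 19, 15, 11, 10, 9, 6, 6, 0
The 2 values of 6 occupy positions 7–8 → each gets rank 7.
Site 1 values → pooled ranks: 10→5, 9→6, 28→1, 15→3, 6→7
Rank sum = 5 + 6 + 1 + 3 + 7 = 22

22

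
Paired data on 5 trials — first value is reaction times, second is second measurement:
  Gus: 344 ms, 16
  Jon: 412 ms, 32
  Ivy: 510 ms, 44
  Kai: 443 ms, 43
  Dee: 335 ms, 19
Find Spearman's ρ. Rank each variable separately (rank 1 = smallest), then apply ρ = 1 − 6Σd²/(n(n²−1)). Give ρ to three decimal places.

0.900

Ranks of variable 1: 2, 3, 5, 4, 1
Ranks of variable 2: 1, 3, 5, 4, 2
d = r₁ − r₂: 1, 0, 0, 0, -1
d²: 1, 0, 0, 0, 1; Σd² = 2
ρ = 1 − 6·2/(5·24) = 1 − 12/120 = 0.900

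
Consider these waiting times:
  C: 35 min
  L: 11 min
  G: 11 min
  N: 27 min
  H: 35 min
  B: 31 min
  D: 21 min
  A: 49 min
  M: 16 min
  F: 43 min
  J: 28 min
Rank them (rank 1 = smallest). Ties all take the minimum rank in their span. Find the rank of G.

1

Sorted (ascending): 11, 11, 16, 21, 27, 28, 31, 35, 35, 43, 49
The 2 values of 11 occupy positions 1–2 → each gets rank 1.
The 2 values of 35 occupy positions 8–9 → each gets rank 8.
G has value 11 min → rank 1.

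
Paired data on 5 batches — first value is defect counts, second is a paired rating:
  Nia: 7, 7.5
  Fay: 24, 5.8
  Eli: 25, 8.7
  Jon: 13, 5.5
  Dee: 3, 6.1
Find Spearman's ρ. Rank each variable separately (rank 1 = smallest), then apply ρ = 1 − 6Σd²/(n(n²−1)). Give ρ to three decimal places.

Ranks of variable 1: 2, 4, 5, 3, 1
Ranks of variable 2: 4, 2, 5, 1, 3
d = r₁ − r₂: -2, 2, 0, 2, -2
d²: 4, 4, 0, 4, 4; Σd² = 16
ρ = 1 − 6·16/(5·24) = 1 − 96/120 = 0.200

0.200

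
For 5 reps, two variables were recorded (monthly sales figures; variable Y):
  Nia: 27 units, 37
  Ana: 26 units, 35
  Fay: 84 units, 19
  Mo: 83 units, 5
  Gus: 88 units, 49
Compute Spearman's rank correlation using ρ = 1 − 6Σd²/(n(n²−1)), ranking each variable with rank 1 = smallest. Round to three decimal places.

Ranks of variable 1: 2, 1, 4, 3, 5
Ranks of variable 2: 4, 3, 2, 1, 5
d = r₁ − r₂: -2, -2, 2, 2, 0
d²: 4, 4, 4, 4, 0; Σd² = 16
ρ = 1 − 6·16/(5·24) = 1 − 96/120 = 0.200

0.200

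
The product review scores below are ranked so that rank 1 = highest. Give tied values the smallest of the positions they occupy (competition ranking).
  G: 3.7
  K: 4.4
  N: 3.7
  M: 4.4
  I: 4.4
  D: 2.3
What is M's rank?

1

Sorted (descending): 4.4, 4.4, 4.4, 3.7, 3.7, 2.3
The 3 values of 4.4 occupy positions 1–3 → each gets rank 1.
The 2 values of 3.7 occupy positions 4–5 → each gets rank 4.
M has value 4.4 → rank 1.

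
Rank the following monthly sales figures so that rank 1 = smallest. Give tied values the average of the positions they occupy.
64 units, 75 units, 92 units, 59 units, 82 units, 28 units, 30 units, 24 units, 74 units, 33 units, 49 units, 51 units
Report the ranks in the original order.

8, 10, 12, 7, 11, 2, 3, 1, 9, 4, 5, 6

Sorted (ascending): 24, 28, 30, 33, 49, 51, 59, 64, 74, 75, 82, 92
No ties — each value takes its position as its rank.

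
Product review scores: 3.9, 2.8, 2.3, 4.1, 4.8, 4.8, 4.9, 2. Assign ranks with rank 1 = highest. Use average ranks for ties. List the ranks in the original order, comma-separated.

Sorted (descending): 4.9, 4.8, 4.8, 4.1, 3.9, 2.8, 2.3, 2
The 2 values of 4.8 occupy positions 2–3 → average rank (2+3)/2 = 2.5.

5, 6, 7, 4, 2.5, 2.5, 1, 8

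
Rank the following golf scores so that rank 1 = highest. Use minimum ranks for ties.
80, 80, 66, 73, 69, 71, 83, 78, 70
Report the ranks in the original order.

Sorted (descending): 83, 80, 80, 78, 73, 71, 70, 69, 66
The 2 values of 80 occupy positions 2–3 → each gets rank 2.

2, 2, 9, 5, 8, 6, 1, 4, 7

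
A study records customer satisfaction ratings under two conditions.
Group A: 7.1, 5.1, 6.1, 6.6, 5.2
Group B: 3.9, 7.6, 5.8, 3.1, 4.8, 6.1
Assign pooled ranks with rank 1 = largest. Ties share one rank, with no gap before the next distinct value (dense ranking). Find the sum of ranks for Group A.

22

Sorted (descending): 7.6, 7.1, 6.6, 6.1, 6.1, 5.8, 5.2, 5.1, 4.8, 3.9, 3.1
The 2 values of 6.1 share dense rank 4.
Remaining distinct values take the next consecutive integers.
Group A values → pooled ranks: 7.1→2, 5.1→7, 6.1→4, 6.6→3, 5.2→6
Rank sum = 2 + 7 + 4 + 3 + 6 = 22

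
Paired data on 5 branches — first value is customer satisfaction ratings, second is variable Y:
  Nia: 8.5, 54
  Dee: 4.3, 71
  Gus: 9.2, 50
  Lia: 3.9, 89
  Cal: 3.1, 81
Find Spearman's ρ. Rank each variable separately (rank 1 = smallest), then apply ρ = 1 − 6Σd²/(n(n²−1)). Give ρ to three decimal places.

-0.900

Ranks of variable 1: 4, 3, 5, 2, 1
Ranks of variable 2: 2, 3, 1, 5, 4
d = r₁ − r₂: 2, 0, 4, -3, -3
d²: 4, 0, 16, 9, 9; Σd² = 38
ρ = 1 − 6·38/(5·24) = 1 − 228/120 = -0.900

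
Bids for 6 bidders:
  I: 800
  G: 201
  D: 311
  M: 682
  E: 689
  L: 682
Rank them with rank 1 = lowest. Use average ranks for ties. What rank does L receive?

Sorted (ascending): 201, 311, 682, 682, 689, 800
The 2 values of 682 occupy positions 3–4 → average rank (3+4)/2 = 3.5.
L has value 682 → rank 3.5.

3.5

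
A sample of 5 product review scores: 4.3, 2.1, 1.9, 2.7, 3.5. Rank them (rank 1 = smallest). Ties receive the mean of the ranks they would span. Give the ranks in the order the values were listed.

Sorted (ascending): 1.9, 2.1, 2.7, 3.5, 4.3
No ties — each value takes its position as its rank.

5, 2, 1, 3, 4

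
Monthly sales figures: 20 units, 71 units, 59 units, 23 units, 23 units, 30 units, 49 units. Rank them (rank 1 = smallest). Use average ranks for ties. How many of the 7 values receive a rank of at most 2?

Sorted (ascending): 20, 23, 23, 30, 49, 59, 71
The 2 values of 23 occupy positions 2–3 → average rank (2+3)/2 = 2.5.
Ranks ≤ 2: {1} → 1 value.

1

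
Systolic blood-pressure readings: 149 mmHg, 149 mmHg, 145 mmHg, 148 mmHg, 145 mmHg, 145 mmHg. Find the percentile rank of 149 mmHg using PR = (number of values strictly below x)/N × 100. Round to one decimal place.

N = 6.
Strictly below 149: 4. Equal to 149: 2.
PR = 4/6 × 100 = 66.7

66.7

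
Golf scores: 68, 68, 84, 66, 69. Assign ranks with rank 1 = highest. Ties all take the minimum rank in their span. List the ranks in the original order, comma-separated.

Sorted (descending): 84, 69, 68, 68, 66
The 2 values of 68 occupy positions 3–4 → each gets rank 3.

3, 3, 1, 5, 2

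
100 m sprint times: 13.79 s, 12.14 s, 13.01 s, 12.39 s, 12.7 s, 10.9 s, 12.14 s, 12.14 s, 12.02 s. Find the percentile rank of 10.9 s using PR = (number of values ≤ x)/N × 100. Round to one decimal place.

N = 9.
Strictly below 10.9: 0. Equal to 10.9: 1.
PR = 1/9 × 100 = 11.1

11.1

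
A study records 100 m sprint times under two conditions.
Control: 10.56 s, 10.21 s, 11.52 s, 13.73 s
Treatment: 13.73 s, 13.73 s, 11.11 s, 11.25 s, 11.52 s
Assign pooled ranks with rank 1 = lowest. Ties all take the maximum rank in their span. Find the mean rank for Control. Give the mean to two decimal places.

Sorted (ascending): 10.21, 10.56, 11.11, 11.25, 11.52, 11.52, 13.73, 13.73, 13.73
The 2 values of 11.52 occupy positions 5–6 → each gets rank 6.
The 3 values of 13.73 occupy positions 7–9 → each gets rank 9.
Control values → pooled ranks: 10.56→2, 10.21→1, 11.52→6, 13.73→9
Mean rank = (2 + 1 + 6 + 9) / 4 = 4.50

4.50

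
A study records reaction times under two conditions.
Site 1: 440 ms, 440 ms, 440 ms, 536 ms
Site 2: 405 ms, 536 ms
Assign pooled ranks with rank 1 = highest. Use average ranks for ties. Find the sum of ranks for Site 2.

7.5

Sorted (descending): 536, 536, 440, 440, 440, 405
The 2 values of 536 occupy positions 1–2 → average rank (1+2)/2 = 1.5.
The 3 values of 440 occupy positions 3–5 → average rank 4.
Site 2 values → pooled ranks: 405→6, 536→1.5
Rank sum = 6 + 1.5 = 7.5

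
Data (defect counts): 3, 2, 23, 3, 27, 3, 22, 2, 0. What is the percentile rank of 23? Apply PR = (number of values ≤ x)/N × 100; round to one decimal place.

88.9

N = 9.
Strictly below 23: 7. Equal to 23: 1.
PR = 8/9 × 100 = 88.9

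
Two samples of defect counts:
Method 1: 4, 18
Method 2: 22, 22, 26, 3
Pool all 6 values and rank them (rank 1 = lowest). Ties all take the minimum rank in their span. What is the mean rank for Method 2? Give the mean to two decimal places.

3.75

Sorted (ascending): 3, 4, 18, 22, 22, 26
The 2 values of 22 occupy positions 4–5 → each gets rank 4.
Method 2 values → pooled ranks: 22→4, 22→4, 26→6, 3→1
Mean rank = (4 + 4 + 6 + 1) / 4 = 3.75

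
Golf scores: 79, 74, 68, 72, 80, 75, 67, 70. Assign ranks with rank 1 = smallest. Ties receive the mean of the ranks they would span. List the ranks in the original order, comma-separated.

7, 5, 2, 4, 8, 6, 1, 3

Sorted (ascending): 67, 68, 70, 72, 74, 75, 79, 80
No ties — each value takes its position as its rank.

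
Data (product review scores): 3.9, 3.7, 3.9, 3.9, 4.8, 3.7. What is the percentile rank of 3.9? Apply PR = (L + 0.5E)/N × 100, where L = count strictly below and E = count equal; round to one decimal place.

58.3

N = 6.
Strictly below 3.9: 2. Equal to 3.9: 3.
PR = (2 + 0.5·3)/6 × 100 = 58.3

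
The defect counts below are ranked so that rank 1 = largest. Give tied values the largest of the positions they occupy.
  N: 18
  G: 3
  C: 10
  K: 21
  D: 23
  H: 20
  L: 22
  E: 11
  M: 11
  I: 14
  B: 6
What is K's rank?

Sorted (descending): 23, 22, 21, 20, 18, 14, 11, 11, 10, 6, 3
The 2 values of 11 occupy positions 7–8 → each gets rank 8.
K has value 21 → rank 3.

3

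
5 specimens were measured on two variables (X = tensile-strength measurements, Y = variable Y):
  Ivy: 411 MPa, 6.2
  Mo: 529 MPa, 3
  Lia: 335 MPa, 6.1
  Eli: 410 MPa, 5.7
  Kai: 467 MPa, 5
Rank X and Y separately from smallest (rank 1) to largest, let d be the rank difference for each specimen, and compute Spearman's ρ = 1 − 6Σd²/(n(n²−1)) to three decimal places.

Ranks of variable 1: 3, 5, 1, 2, 4
Ranks of variable 2: 5, 1, 4, 3, 2
d = r₁ − r₂: -2, 4, -3, -1, 2
d²: 4, 16, 9, 1, 4; Σd² = 34
ρ = 1 − 6·34/(5·24) = 1 − 204/120 = -0.700

-0.700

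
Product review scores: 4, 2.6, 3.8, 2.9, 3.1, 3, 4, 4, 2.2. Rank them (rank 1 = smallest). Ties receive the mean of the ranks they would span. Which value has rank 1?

Sorted (ascending): 2.2, 2.6, 2.9, 3, 3.1, 3.8, 4, 4, 4
The 3 values of 4 occupy positions 7–9 → average rank 8.
Rank 1 → value 2.2.

2.2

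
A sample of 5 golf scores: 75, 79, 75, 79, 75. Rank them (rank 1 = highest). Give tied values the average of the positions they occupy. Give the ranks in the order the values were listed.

Sorted (descending): 79, 79, 75, 75, 75
The 2 values of 79 occupy positions 1–2 → average rank (1+2)/2 = 1.5.
The 3 values of 75 occupy positions 3–5 → average rank 4.

4, 1.5, 4, 1.5, 4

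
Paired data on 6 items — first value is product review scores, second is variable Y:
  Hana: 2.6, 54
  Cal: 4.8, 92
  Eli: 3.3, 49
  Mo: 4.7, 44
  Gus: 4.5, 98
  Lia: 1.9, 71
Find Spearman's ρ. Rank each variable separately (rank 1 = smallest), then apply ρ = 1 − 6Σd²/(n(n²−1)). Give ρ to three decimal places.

0.086

Ranks of variable 1: 2, 6, 3, 5, 4, 1
Ranks of variable 2: 3, 5, 2, 1, 6, 4
d = r₁ − r₂: -1, 1, 1, 4, -2, -3
d²: 1, 1, 1, 16, 4, 9; Σd² = 32
ρ = 1 − 6·32/(6·35) = 1 − 192/210 = 0.086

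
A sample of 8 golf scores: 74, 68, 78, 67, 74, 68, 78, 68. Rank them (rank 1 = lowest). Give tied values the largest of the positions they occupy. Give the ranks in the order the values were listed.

Sorted (ascending): 67, 68, 68, 68, 74, 74, 78, 78
The 3 values of 68 occupy positions 2–4 → each gets rank 4.
The 2 values of 74 occupy positions 5–6 → each gets rank 6.
The 2 values of 78 occupy positions 7–8 → each gets rank 8.

6, 4, 8, 1, 6, 4, 8, 4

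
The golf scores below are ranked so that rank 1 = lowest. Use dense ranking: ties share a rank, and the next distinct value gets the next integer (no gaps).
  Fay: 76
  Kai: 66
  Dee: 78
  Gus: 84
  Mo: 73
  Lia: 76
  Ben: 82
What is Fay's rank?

Sorted (ascending): 66, 73, 76, 76, 78, 82, 84
The 2 values of 76 share dense rank 3.
Remaining distinct values take the next consecutive integers.
Fay has value 76 → rank 3.

3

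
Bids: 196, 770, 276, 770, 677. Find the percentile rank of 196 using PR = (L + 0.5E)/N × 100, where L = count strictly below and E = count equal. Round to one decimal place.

N = 5.
Strictly below 196: 0. Equal to 196: 1.
PR = (0 + 0.5·1)/5 × 100 = 10.0

10.0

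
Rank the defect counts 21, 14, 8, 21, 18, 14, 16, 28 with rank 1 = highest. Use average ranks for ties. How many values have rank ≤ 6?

Sorted (descending): 28, 21, 21, 18, 16, 14, 14, 8
The 2 values of 21 occupy positions 2–3 → average rank (2+3)/2 = 2.5.
The 2 values of 14 occupy positions 6–7 → average rank (6+7)/2 = 6.5.
Ranks ≤ 6: {1, 2.5, 2.5, 4, 5} → 5 values.

5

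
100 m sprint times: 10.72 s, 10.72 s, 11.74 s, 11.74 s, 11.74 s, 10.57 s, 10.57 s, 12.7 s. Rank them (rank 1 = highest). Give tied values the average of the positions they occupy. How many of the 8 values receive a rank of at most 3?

Sorted (descending): 12.7, 11.74, 11.74, 11.74, 10.72, 10.72, 10.57, 10.57
The 3 values of 11.74 occupy positions 2–4 → average rank 3.
The 2 values of 10.72 occupy positions 5–6 → average rank (5+6)/2 = 5.5.
The 2 values of 10.57 occupy positions 7–8 → average rank (7+8)/2 = 7.5.
Ranks ≤ 3: {1, 3, 3, 3} → 4 values.

4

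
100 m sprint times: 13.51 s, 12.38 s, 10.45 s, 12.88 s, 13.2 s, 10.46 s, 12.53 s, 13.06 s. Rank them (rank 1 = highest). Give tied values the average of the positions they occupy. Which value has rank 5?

12.53

Sorted (descending): 13.51, 13.2, 13.06, 12.88, 12.53, 12.38, 10.46, 10.45
No ties — each value takes its position as its rank.
Rank 5 → value 12.53.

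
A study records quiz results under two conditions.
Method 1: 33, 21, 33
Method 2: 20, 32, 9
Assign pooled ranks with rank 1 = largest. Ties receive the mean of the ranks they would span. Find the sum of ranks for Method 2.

14

Sorted (descending): 33, 33, 32, 21, 20, 9
The 2 values of 33 occupy positions 1–2 → average rank (1+2)/2 = 1.5.
Method 2 values → pooled ranks: 20→5, 32→3, 9→6
Rank sum = 5 + 3 + 6 = 14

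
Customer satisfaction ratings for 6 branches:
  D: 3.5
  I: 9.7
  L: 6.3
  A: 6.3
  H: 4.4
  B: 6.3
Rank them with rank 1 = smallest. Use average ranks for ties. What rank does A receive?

Sorted (ascending): 3.5, 4.4, 6.3, 6.3, 6.3, 9.7
The 3 values of 6.3 occupy positions 3–5 → average rank 4.
A has value 6.3 → rank 4.

4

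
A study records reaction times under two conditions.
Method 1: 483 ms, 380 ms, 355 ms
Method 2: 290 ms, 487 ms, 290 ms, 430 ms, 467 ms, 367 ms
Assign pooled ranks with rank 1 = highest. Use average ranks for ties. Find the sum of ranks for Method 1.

Sorted (descending): 487, 483, 467, 430, 380, 367, 355, 290, 290
The 2 values of 290 occupy positions 8–9 → average rank (8+9)/2 = 8.5.
Method 1 values → pooled ranks: 483→2, 380→5, 355→7
Rank sum = 2 + 5 + 7 = 14

14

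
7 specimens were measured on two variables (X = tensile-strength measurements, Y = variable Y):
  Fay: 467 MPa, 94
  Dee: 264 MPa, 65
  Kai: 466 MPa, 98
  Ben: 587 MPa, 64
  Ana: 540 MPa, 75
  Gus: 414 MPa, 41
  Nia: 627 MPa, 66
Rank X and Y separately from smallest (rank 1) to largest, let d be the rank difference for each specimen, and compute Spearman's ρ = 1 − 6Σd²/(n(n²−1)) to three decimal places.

Ranks of variable 1: 4, 1, 3, 6, 5, 2, 7
Ranks of variable 2: 6, 3, 7, 2, 5, 1, 4
d = r₁ − r₂: -2, -2, -4, 4, 0, 1, 3
d²: 4, 4, 16, 16, 0, 1, 9; Σd² = 50
ρ = 1 − 6·50/(7·48) = 1 − 300/336 = 0.107

0.107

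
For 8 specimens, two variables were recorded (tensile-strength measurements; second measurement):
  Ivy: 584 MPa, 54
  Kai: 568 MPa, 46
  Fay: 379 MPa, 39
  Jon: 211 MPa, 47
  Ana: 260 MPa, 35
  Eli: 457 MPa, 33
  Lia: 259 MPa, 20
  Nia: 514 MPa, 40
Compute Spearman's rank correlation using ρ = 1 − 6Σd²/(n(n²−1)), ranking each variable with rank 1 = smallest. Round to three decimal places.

0.429

Ranks of variable 1: 8, 7, 4, 1, 3, 5, 2, 6
Ranks of variable 2: 8, 6, 4, 7, 3, 2, 1, 5
d = r₁ − r₂: 0, 1, 0, -6, 0, 3, 1, 1
d²: 0, 1, 0, 36, 0, 9, 1, 1; Σd² = 48
ρ = 1 − 6·48/(8·63) = 1 − 288/504 = 0.429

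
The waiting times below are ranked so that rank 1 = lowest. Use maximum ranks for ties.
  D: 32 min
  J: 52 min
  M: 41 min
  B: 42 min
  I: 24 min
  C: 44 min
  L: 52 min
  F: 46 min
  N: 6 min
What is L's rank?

Sorted (ascending): 6, 24, 32, 41, 42, 44, 46, 52, 52
The 2 values of 52 occupy positions 8–9 → each gets rank 9.
L has value 52 min → rank 9.

9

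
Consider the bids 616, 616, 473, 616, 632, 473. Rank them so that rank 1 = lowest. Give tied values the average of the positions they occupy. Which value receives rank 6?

Sorted (ascending): 473, 473, 616, 616, 616, 632
The 2 values of 473 occupy positions 1–2 → average rank (1+2)/2 = 1.5.
The 3 values of 616 occupy positions 3–5 → average rank 4.
Rank 6 → value 632.

632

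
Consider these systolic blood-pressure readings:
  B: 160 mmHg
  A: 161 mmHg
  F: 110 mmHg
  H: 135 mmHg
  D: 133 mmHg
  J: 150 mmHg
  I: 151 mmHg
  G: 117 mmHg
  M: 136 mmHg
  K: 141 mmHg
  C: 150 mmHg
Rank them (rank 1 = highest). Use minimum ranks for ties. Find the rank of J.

Sorted (descending): 161, 160, 151, 150, 150, 141, 136, 135, 133, 117, 110
The 2 values of 150 occupy positions 4–5 → each gets rank 4.
J has value 150 mmHg → rank 4.

4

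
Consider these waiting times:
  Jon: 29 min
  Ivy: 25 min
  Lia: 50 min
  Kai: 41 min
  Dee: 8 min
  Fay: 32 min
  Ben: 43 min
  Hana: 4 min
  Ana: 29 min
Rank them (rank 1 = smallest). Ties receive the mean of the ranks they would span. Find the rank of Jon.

Sorted (ascending): 4, 8, 25, 29, 29, 32, 41, 43, 50
The 2 values of 29 occupy positions 4–5 → average rank (4+5)/2 = 4.5.
Jon has value 29 min → rank 4.5.

4.5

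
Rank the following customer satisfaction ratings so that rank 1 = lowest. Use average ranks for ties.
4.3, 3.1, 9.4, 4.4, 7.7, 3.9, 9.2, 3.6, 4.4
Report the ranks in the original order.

4, 1, 9, 5.5, 7, 3, 8, 2, 5.5

Sorted (ascending): 3.1, 3.6, 3.9, 4.3, 4.4, 4.4, 7.7, 9.2, 9.4
The 2 values of 4.4 occupy positions 5–6 → average rank (5+6)/2 = 5.5.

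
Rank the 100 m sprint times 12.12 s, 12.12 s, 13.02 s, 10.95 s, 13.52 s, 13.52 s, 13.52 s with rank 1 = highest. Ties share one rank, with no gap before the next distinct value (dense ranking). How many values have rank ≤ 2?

Sorted (descending): 13.52, 13.52, 13.52, 13.02, 12.12, 12.12, 10.95
The 3 values of 13.52 share dense rank 1.
The 2 values of 12.12 share dense rank 3.
Remaining distinct values take the next consecutive integers.
Ranks ≤ 2: {1, 1, 1, 2} → 4 values.

4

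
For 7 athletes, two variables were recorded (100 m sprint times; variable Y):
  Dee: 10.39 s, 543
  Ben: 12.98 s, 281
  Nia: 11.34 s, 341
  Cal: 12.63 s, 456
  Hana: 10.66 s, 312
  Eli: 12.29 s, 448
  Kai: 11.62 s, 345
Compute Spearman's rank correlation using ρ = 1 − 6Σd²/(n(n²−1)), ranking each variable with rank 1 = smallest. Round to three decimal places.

-0.286

Ranks of variable 1: 1, 7, 3, 6, 2, 5, 4
Ranks of variable 2: 7, 1, 3, 6, 2, 5, 4
d = r₁ − r₂: -6, 6, 0, 0, 0, 0, 0
d²: 36, 36, 0, 0, 0, 0, 0; Σd² = 72
ρ = 1 − 6·72/(7·48) = 1 − 432/336 = -0.286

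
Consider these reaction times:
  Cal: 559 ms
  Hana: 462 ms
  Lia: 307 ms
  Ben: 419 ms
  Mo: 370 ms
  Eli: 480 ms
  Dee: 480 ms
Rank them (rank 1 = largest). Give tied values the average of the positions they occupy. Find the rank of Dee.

Sorted (descending): 559, 480, 480, 462, 419, 370, 307
The 2 values of 480 occupy positions 2–3 → average rank (2+3)/2 = 2.5.
Dee has value 480 ms → rank 2.5.

2.5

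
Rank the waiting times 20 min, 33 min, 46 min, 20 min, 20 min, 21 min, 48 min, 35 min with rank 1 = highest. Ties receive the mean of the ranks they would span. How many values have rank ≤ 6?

5

Sorted (descending): 48, 46, 35, 33, 21, 20, 20, 20
The 3 values of 20 occupy positions 6–8 → average rank 7.
Ranks ≤ 6: {1, 2, 3, 4, 5} → 5 values.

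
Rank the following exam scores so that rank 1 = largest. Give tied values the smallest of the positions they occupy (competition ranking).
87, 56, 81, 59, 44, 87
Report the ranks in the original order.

Sorted (descending): 87, 87, 81, 59, 56, 44
The 2 values of 87 occupy positions 1–2 → each gets rank 1.

1, 5, 3, 4, 6, 1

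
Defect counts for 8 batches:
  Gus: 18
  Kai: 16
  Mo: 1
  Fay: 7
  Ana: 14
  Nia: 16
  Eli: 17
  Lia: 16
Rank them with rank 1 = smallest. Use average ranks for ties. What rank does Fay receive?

2

Sorted (ascending): 1, 7, 14, 16, 16, 16, 17, 18
The 3 values of 16 occupy positions 4–6 → average rank 5.
Fay has value 7 → rank 2.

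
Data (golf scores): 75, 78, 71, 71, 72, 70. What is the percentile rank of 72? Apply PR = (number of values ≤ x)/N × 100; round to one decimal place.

66.7

N = 6.
Strictly below 72: 3. Equal to 72: 1.
PR = 4/6 × 100 = 66.7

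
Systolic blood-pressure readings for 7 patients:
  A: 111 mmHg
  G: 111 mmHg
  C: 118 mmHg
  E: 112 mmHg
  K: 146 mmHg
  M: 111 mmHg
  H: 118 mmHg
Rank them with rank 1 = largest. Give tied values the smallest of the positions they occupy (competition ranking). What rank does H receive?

Sorted (descending): 146, 118, 118, 112, 111, 111, 111
The 2 values of 118 occupy positions 2–3 → each gets rank 2.
The 3 values of 111 occupy positions 5–7 → each gets rank 5.
H has value 118 mmHg → rank 2.

2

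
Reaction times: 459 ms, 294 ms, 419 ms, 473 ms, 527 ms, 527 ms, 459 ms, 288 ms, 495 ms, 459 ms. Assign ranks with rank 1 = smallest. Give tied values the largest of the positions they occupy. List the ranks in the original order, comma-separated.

Sorted (ascending): 288, 294, 419, 459, 459, 459, 473, 495, 527, 527
The 3 values of 459 occupy positions 4–6 → each gets rank 6.
The 2 values of 527 occupy positions 9–10 → each gets rank 10.

6, 2, 3, 7, 10, 10, 6, 1, 8, 6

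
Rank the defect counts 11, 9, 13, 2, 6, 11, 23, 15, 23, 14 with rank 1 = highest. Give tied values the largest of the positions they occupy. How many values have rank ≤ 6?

5

Sorted (descending): 23, 23, 15, 14, 13, 11, 11, 9, 6, 2
The 2 values of 23 occupy positions 1–2 → each gets rank 2.
The 2 values of 11 occupy positions 6–7 → each gets rank 7.
Ranks ≤ 6: {2, 2, 3, 4, 5} → 5 values.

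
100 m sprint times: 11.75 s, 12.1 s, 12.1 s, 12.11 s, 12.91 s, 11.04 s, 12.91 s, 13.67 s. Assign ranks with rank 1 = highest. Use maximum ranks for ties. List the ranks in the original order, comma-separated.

7, 6, 6, 4, 3, 8, 3, 1

Sorted (descending): 13.67, 12.91, 12.91, 12.11, 12.1, 12.1, 11.75, 11.04
The 2 values of 12.91 occupy positions 2–3 → each gets rank 3.
The 2 values of 12.1 occupy positions 5–6 → each gets rank 6.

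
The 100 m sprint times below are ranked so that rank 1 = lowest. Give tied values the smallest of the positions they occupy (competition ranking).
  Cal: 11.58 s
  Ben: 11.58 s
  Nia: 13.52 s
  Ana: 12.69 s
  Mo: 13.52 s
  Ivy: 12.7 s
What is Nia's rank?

Sorted (ascending): 11.58, 11.58, 12.69, 12.7, 13.52, 13.52
The 2 values of 11.58 occupy positions 1–2 → each gets rank 1.
The 2 values of 13.52 occupy positions 5–6 → each gets rank 5.
Nia has value 13.52 s → rank 5.

5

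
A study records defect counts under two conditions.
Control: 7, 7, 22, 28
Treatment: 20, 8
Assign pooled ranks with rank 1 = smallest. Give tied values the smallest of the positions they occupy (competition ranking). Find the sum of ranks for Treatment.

Sorted (ascending): 7, 7, 8, 20, 22, 28
The 2 values of 7 occupy positions 1–2 → each gets rank 1.
Treatment values → pooled ranks: 20→4, 8→3
Rank sum = 4 + 3 = 7

7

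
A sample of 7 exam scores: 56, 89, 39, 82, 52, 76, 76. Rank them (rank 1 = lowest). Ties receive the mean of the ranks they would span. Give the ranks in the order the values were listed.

3, 7, 1, 6, 2, 4.5, 4.5

Sorted (ascending): 39, 52, 56, 76, 76, 82, 89
The 2 values of 76 occupy positions 4–5 → average rank (4+5)/2 = 4.5.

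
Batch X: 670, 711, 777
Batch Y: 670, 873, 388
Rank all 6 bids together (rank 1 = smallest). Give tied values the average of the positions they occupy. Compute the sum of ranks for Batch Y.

9.5

Sorted (ascending): 388, 670, 670, 711, 777, 873
The 2 values of 670 occupy positions 2–3 → average rank (2+3)/2 = 2.5.
Batch Y values → pooled ranks: 670→2.5, 873→6, 388→1
Rank sum = 2.5 + 6 + 1 = 9.5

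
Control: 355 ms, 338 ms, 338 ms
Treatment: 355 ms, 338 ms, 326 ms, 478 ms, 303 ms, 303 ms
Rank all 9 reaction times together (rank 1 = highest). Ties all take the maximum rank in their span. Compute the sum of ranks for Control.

Sorted (descending): 478, 355, 355, 338, 338, 338, 326, 303, 303
The 2 values of 355 occupy positions 2–3 → each gets rank 3.
The 3 values of 338 occupy positions 4–6 → each gets rank 6.
The 2 values of 303 occupy positions 8–9 → each gets rank 9.
Control values → pooled ranks: 355→3, 338→6, 338→6
Rank sum = 3 + 6 + 6 = 15

15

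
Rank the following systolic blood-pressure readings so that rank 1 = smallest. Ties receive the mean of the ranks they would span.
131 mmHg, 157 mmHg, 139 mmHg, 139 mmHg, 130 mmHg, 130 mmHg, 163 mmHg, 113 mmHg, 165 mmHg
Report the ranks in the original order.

4, 7, 5.5, 5.5, 2.5, 2.5, 8, 1, 9

Sorted (ascending): 113, 130, 130, 131, 139, 139, 157, 163, 165
The 2 values of 130 occupy positions 2–3 → average rank (2+3)/2 = 2.5.
The 2 values of 139 occupy positions 5–6 → average rank (5+6)/2 = 5.5.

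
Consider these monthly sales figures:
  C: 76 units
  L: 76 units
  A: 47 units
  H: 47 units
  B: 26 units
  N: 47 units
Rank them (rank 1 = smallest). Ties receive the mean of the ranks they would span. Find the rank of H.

3

Sorted (ascending): 26, 47, 47, 47, 76, 76
The 3 values of 47 occupy positions 2–4 → average rank 3.
The 2 values of 76 occupy positions 5–6 → average rank (5+6)/2 = 5.5.
H has value 47 units → rank 3.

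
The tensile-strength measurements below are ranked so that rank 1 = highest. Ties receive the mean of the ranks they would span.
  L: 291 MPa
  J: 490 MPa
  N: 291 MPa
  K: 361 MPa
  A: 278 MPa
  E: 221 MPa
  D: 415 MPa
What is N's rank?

Sorted (descending): 490, 415, 361, 291, 291, 278, 221
The 2 values of 291 occupy positions 4–5 → average rank (4+5)/2 = 4.5.
N has value 291 MPa → rank 4.5.

4.5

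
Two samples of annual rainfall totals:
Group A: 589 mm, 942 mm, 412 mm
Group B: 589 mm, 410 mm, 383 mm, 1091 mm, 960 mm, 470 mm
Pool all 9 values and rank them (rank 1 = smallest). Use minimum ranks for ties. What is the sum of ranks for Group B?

Sorted (ascending): 383, 410, 412, 470, 589, 589, 942, 960, 1091
The 2 values of 589 occupy positions 5–6 → each gets rank 5.
Group B values → pooled ranks: 589→5, 410→2, 383→1, 1091→9, 960→8, 470→4
Rank sum = 5 + 2 + 1 + 9 + 8 + 4 = 29

29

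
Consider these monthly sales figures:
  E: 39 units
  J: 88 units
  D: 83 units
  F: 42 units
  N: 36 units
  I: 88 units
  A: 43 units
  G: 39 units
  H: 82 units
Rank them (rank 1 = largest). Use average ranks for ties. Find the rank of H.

Sorted (descending): 88, 88, 83, 82, 43, 42, 39, 39, 36
The 2 values of 88 occupy positions 1–2 → average rank (1+2)/2 = 1.5.
The 2 values of 39 occupy positions 7–8 → average rank (7+8)/2 = 7.5.
H has value 82 units → rank 4.

4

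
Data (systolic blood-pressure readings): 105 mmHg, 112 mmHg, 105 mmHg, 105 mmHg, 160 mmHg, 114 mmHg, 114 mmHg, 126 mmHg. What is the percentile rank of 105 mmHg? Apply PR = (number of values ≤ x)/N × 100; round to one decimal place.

N = 8.
Strictly below 105: 0. Equal to 105: 3.
PR = 3/8 × 100 = 37.5

37.5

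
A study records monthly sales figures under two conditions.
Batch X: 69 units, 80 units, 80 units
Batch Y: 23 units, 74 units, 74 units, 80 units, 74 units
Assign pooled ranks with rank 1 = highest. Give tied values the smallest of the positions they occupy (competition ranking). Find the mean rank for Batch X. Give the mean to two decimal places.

3.00

Sorted (descending): 80, 80, 80, 74, 74, 74, 69, 23
The 3 values of 80 occupy positions 1–3 → each gets rank 1.
The 3 values of 74 occupy positions 4–6 → each gets rank 4.
Batch X values → pooled ranks: 69→7, 80→1, 80→1
Mean rank = (7 + 1 + 1) / 3 = 3.00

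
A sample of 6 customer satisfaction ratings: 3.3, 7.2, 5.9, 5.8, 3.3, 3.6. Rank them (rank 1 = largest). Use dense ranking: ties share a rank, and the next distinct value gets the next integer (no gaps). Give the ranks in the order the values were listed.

5, 1, 2, 3, 5, 4

Sorted (descending): 7.2, 5.9, 5.8, 3.6, 3.3, 3.3
The 2 values of 3.3 share dense rank 5.
Remaining distinct values take the next consecutive integers.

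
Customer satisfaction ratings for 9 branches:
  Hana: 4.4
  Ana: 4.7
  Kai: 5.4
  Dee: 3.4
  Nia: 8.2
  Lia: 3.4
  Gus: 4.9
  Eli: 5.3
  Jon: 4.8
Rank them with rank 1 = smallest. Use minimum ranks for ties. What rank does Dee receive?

Sorted (ascending): 3.4, 3.4, 4.4, 4.7, 4.8, 4.9, 5.3, 5.4, 8.2
The 2 values of 3.4 occupy positions 1–2 → each gets rank 1.
Dee has value 3.4 → rank 1.

1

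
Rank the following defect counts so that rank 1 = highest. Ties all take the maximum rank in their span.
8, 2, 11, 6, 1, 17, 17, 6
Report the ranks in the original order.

Sorted (descending): 17, 17, 11, 8, 6, 6, 2, 1
The 2 values of 17 occupy positions 1–2 → each gets rank 2.
The 2 values of 6 occupy positions 5–6 → each gets rank 6.

4, 7, 3, 6, 8, 2, 2, 6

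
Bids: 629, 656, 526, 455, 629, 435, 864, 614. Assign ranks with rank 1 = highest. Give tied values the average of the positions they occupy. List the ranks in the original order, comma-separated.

3.5, 2, 6, 7, 3.5, 8, 1, 5

Sorted (descending): 864, 656, 629, 629, 614, 526, 455, 435
The 2 values of 629 occupy positions 3–4 → average rank (3+4)/2 = 3.5.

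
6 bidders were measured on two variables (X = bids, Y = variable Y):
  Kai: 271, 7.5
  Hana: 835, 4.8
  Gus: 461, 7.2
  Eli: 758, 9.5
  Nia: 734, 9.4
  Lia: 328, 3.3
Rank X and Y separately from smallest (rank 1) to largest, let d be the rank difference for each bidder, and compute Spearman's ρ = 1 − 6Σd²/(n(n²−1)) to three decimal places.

Ranks of variable 1: 1, 6, 3, 5, 4, 2
Ranks of variable 2: 4, 2, 3, 6, 5, 1
d = r₁ − r₂: -3, 4, 0, -1, -1, 1
d²: 9, 16, 0, 1, 1, 1; Σd² = 28
ρ = 1 − 6·28/(6·35) = 1 − 168/210 = 0.200

0.200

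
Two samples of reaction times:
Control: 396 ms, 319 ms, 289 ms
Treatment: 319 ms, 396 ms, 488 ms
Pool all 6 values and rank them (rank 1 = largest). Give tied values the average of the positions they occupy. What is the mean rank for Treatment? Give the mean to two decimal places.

Sorted (descending): 488, 396, 396, 319, 319, 289
The 2 values of 396 occupy positions 2–3 → average rank (2+3)/2 = 2.5.
The 2 values of 319 occupy positions 4–5 → average rank (4+5)/2 = 4.5.
Treatment values → pooled ranks: 319→4.5, 396→2.5, 488→1
Mean rank = (4.5 + 2.5 + 1) / 3 = 2.67

2.67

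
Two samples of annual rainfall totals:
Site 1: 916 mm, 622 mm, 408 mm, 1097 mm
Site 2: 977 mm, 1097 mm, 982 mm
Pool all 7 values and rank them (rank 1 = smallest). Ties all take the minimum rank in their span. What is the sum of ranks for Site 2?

15

Sorted (ascending): 408, 622, 916, 977, 982, 1097, 1097
The 2 values of 1097 occupy positions 6–7 → each gets rank 6.
Site 2 values → pooled ranks: 977→4, 1097→6, 982→5
Rank sum = 4 + 6 + 5 = 15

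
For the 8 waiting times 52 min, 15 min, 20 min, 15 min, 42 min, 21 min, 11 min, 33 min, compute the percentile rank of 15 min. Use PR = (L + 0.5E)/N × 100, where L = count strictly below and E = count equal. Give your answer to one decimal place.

25.0

N = 8.
Strictly below 15: 1. Equal to 15: 2.
PR = (1 + 0.5·2)/8 × 100 = 25.0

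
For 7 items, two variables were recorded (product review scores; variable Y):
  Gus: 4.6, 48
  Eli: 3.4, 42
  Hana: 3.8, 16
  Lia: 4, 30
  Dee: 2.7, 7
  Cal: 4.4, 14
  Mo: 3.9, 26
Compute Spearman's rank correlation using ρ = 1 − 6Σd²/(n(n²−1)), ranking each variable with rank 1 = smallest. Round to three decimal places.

Ranks of variable 1: 7, 2, 3, 5, 1, 6, 4
Ranks of variable 2: 7, 6, 3, 5, 1, 2, 4
d = r₁ − r₂: 0, -4, 0, 0, 0, 4, 0
d²: 0, 16, 0, 0, 0, 16, 0; Σd² = 32
ρ = 1 − 6·32/(7·48) = 1 − 192/336 = 0.429

0.429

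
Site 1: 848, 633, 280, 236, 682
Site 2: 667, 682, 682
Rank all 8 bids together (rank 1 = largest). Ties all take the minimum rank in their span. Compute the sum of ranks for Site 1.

24

Sorted (descending): 848, 682, 682, 682, 667, 633, 280, 236
The 3 values of 682 occupy positions 2–4 → each gets rank 2.
Site 1 values → pooled ranks: 848→1, 633→6, 280→7, 236→8, 682→2
Rank sum = 1 + 6 + 7 + 8 + 2 = 24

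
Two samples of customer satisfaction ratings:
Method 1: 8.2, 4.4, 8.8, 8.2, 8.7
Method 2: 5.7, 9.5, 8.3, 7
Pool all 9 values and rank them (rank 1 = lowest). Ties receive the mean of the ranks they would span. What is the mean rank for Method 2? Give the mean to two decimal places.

5.00

Sorted (ascending): 4.4, 5.7, 7, 8.2, 8.2, 8.3, 8.7, 8.8, 9.5
The 2 values of 8.2 occupy positions 4–5 → average rank (4+5)/2 = 4.5.
Method 2 values → pooled ranks: 5.7→2, 9.5→9, 8.3→6, 7→3
Mean rank = (2 + 9 + 6 + 3) / 4 = 5.00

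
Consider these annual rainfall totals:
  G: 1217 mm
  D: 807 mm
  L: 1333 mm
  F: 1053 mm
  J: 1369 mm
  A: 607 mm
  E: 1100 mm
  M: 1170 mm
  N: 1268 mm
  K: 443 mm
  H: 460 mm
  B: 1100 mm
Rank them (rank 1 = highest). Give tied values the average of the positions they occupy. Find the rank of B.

6.5

Sorted (descending): 1369, 1333, 1268, 1217, 1170, 1100, 1100, 1053, 807, 607, 460, 443
The 2 values of 1100 occupy positions 6–7 → average rank (6+7)/2 = 6.5.
B has value 1100 mm → rank 6.5.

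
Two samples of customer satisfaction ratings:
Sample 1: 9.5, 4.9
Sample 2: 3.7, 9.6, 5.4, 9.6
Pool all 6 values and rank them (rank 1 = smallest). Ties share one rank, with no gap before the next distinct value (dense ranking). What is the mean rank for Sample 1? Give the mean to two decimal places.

Sorted (ascending): 3.7, 4.9, 5.4, 9.5, 9.6, 9.6
The 2 values of 9.6 share dense rank 5.
Remaining distinct values take the next consecutive integers.
Sample 1 values → pooled ranks: 9.5→4, 4.9→2
Mean rank = (4 + 2) / 2 = 3.00

3.00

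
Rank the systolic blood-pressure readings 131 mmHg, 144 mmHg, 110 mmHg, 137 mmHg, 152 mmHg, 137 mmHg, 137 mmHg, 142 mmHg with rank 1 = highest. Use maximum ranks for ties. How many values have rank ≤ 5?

Sorted (descending): 152, 144, 142, 137, 137, 137, 131, 110
The 3 values of 137 occupy positions 4–6 → each gets rank 6.
Ranks ≤ 5: {1, 2, 3} → 3 values.

3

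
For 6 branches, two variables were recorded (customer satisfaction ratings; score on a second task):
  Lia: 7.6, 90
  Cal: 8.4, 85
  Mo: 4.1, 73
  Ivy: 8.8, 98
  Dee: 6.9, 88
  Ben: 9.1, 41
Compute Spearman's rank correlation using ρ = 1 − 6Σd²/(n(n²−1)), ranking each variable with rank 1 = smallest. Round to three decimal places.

Ranks of variable 1: 3, 4, 1, 5, 2, 6
Ranks of variable 2: 5, 3, 2, 6, 4, 1
d = r₁ − r₂: -2, 1, -1, -1, -2, 5
d²: 4, 1, 1, 1, 4, 25; Σd² = 36
ρ = 1 − 6·36/(6·35) = 1 − 216/210 = -0.029

-0.029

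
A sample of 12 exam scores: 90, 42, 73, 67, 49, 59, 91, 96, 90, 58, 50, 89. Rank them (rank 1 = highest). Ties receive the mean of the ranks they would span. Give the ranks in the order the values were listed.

Sorted (descending): 96, 91, 90, 90, 89, 73, 67, 59, 58, 50, 49, 42
The 2 values of 90 occupy positions 3–4 → average rank (3+4)/2 = 3.5.

3.5, 12, 6, 7, 11, 8, 2, 1, 3.5, 9, 10, 5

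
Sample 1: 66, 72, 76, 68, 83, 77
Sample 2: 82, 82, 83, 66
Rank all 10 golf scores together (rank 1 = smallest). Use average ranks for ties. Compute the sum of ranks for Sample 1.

Sorted (ascending): 66, 66, 68, 72, 76, 77, 82, 82, 83, 83
The 2 values of 66 occupy positions 1–2 → average rank (1+2)/2 = 1.5.
The 2 values of 82 occupy positions 7–8 → average rank (7+8)/2 = 7.5.
The 2 values of 83 occupy positions 9–10 → average rank (9+10)/2 = 9.5.
Sample 1 values → pooled ranks: 66→1.5, 72→4, 76→5, 68→3, 83→9.5, 77→6
Rank sum = 1.5 + 4 + 5 + 3 + 9.5 + 6 = 29

29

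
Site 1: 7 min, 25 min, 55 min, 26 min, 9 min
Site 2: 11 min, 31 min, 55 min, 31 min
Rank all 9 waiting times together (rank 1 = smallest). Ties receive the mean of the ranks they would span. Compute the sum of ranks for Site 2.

Sorted (ascending): 7, 9, 11, 25, 26, 31, 31, 55, 55
The 2 values of 31 occupy positions 6–7 → average rank (6+7)/2 = 6.5.
The 2 values of 55 occupy positions 8–9 → average rank (8+9)/2 = 8.5.
Site 2 values → pooled ranks: 11→3, 31→6.5, 55→8.5, 31→6.5
Rank sum = 3 + 6.5 + 8.5 + 6.5 = 24.5

24.5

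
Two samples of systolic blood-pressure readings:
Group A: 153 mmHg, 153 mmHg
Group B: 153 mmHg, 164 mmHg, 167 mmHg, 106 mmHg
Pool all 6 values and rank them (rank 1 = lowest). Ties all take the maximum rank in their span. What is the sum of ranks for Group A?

Sorted (ascending): 106, 153, 153, 153, 164, 167
The 3 values of 153 occupy positions 2–4 → each gets rank 4.
Group A values → pooled ranks: 153→4, 153→4
Rank sum = 4 + 4 = 8

8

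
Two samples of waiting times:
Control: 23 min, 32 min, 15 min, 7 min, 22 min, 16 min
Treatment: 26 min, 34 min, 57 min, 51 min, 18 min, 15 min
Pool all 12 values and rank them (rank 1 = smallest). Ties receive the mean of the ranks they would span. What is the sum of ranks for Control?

Sorted (ascending): 7, 15, 15, 16, 18, 22, 23, 26, 32, 34, 51, 57
The 2 values of 15 occupy positions 2–3 → average rank (2+3)/2 = 2.5.
Control values → pooled ranks: 23→7, 32→9, 15→2.5, 7→1, 22→6, 16→4
Rank sum = 7 + 9 + 2.5 + 1 + 6 + 4 = 29.5

29.5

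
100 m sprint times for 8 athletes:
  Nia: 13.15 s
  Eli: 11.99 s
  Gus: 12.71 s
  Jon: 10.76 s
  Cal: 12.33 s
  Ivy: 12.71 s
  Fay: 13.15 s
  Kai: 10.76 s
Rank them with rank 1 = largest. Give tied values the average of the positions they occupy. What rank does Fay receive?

1.5

Sorted (descending): 13.15, 13.15, 12.71, 12.71, 12.33, 11.99, 10.76, 10.76
The 2 values of 13.15 occupy positions 1–2 → average rank (1+2)/2 = 1.5.
The 2 values of 12.71 occupy positions 3–4 → average rank (3+4)/2 = 3.5.
The 2 values of 10.76 occupy positions 7–8 → average rank (7+8)/2 = 7.5.
Fay has value 13.15 s → rank 1.5.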